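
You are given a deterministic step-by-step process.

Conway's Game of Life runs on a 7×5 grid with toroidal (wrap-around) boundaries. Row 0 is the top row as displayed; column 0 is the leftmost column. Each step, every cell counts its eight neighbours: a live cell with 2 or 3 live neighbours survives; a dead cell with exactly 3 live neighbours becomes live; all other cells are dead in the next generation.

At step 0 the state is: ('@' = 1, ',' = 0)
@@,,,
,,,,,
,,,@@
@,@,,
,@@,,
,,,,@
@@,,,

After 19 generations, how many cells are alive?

15

0) @@,,,
,,,,,
,,,@@
@,@,,
,@@,,
,,,,@
@@,,,
1) @@,,,
@,,,@
,,,@@
@,@,@
@@@@,
,,@,,
,@,,@
2) ,@,,,
,@,@,
,@,,,
,,,,,
@,,,,
,,,,@
,@@,,
3) @@,,,
@@,,,
,,@,,
,,,,,
,,,,,
@@,,,
@@@,,
4) ,,,,@
@,@,,
,@,,,
,,,,,
,,,,,
@,@,,
,,@,@
5) @@,,@
@@,,,
,@,,,
,,,,,
,,,,,
,@,@,
@@,,@
6) ,,@,,
,,@,@
@@,,,
,,,,,
,,,,,
,@@,@
,,,@,
7) ,,@,,
@,@@,
@@,,,
,,,,,
,,,,,
,,@@,
,@,@,
8) ,,,,@
@,@@@
@@@,@
,,,,,
,,,,,
,,@@,
,@,@,
9) ,@,,,
,,@,,
,,@,,
@@,,,
,,,,,
,,@@,
,,,@@
10) ,,@@,
,@@,,
,,@,,
,@,,,
,@@,,
,,@@@
,,,@@
11) ,@,,@
,@,,,
,,@,,
,@,,,
@@,,,
@@,,@
,,,,,
12) @,,,,
@@@,,
,@@,,
@@@,,
,,@,@
,@,,@
,@,,@
13) ,,@,@
@,@,,
,,,@,
@,,,,
,,@,@
,@@,@
,@,,@
14) ,,@,@
,@@,@
,@,,@
,,,@@
,,@,@
,@@,@
,@,,@
15) ,,@,@
,@@,@
,@,,@
,,@,@
,@@,@
,@@,@
,@,,@
16) ,,@,@
,@@,@
,@,,@
,,@,@
,,,,@
,,,,@
,@,,@
17) ,,@,@
,@@,@
,@,,@
,,,,@
@,,,@
,,,@@
,,,,@
18) ,@@,@
,@@,@
,@@,@
,,,@@
@,,,,
,,,@,
@,,,@
19) ,,@,@
,,,,@
,@,,@
,@@@@
,,,@,
@,,,,
@@@,@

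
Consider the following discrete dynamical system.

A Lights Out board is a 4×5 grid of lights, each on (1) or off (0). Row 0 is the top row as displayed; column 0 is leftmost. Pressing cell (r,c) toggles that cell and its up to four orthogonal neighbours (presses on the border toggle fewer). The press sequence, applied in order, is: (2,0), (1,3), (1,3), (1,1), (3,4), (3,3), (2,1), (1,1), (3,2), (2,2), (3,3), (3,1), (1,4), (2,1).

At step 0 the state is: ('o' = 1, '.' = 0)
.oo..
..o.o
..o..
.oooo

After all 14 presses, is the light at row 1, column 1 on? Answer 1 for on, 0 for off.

0

[0] .oo..
..o.o
..o..
.oooo
[1] .oo..
o.o.o
ooo..
ooooo
[2] .ooo.
o..o.
oooo.
ooooo
[3] .oo..
o.o.o
ooo..
ooooo
[4] ..o..
.o..o
o.o..
ooooo
[5] ..o..
.o..o
o.o.o
ooo..
[6] ..o..
.o..o
o.ooo
oo.oo
[7] ..o..
....o
.o.oo
o..oo
[8] .oo..
ooo.o
...oo
o..oo
[9] .oo..
ooo.o
..ooo
ooo.o
[10] .oo..
oo..o
.o..o
oo..o
[11] .oo..
oo..o
.o.oo
oooo.
[12] .oo..
oo..o
...oo
...o.
[13] .oo.o
oo.o.
...o.
...o.
[14] .oo.o
o..o.
oooo.
.o.o.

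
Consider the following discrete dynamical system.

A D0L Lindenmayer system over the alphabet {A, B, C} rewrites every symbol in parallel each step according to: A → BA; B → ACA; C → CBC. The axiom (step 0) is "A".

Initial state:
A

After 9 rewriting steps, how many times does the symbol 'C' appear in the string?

1572

k=0  A
k=1  BA
k=2  ACABA
k=3  BACBCBAACABA
k=4  ACABACBCACACBCACABABACBCBAACABA
k=5  BACBCBAACABACBCACACBCBACBCBACBCACACBCBACBCBAACABAACABACBCACACBCACABABACBCBAACABA
k=6  ACABACBCACACBCACABABACBCBAACABACBCACACBCBACBCBACBCACACBCAC…ACBCBACBCACACBCBACBCBAACABAACABACBCACACBCACABABACBCBAACABA  (len 211)
k=7  BACBCBAACABACBCACACBCBACBCBACBCACACBCBACBCBAACABAACABACBCA…ACBCBACBCACACBCBACBCBAACABAACABACBCACACBCACABABACBCBAACABA  (len 558)
k=8  ACABACBCACACBCACABABACBCBAACABACBCACACBCBACBCBACBCACACBCAC…ACBCBACBCACACBCBACBCBAACABAACABACBCACACBCACABABACBCBAACABA  (len 1485)
k=9  BACBCBAACABACBCACACBCBACBCBACBCACACBCBACBCBAACABAACABACBCA…ACBCBACBCACACBCBACBCBAACABAACABACBCACACBCACABABACBCBAACABA  (len 3958)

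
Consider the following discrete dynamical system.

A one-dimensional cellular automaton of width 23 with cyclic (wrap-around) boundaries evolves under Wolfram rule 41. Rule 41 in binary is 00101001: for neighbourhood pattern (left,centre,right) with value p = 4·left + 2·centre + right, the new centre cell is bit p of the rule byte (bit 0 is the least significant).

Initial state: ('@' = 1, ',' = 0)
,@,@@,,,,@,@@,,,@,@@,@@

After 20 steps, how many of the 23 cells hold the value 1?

0) ,@,@@,,,,@,@@,,,@,@@,@@
1) @,@@,,@@,,@@,,@,,@@,@@,
2) ,@@,,,@,,,@,,,,,,@,@@,@
3) @@,,@,,,@,,,@@@@,,@@,@,
4) @,,,,,@,,,@,@,,,,,@,@,@
5) ,,@@@,,,@,,@,,@@@,,@,@@
6) ,,@,,,@,,,,,,,@,,,,,@@,
7) @,,,@,,,@@@@@,,,@@@,@,,
8) ,,@,,,@,@,,,,,@,@,,@,,,
9) @,,,@,,@,,@@@,,@,,,,,@@
10) ,,@,,,,,,,@,,,,,,@@@,@,
11) @,,,@@@@@,,,@@@@,@,,@,,
12) ,,@,@,,,,,@,@,,,@,,,,,,
13) @,,@,,@@@,,@,,@,,,@@@@@
14) ,,,,,,@,,,,,,,,,@,@,,,,
15) @@@@@,,,@@@@@@@,,@,,@@@
16) ,,,,,,@,@,,,,,,,,,,,@,,
17) @@@@@,,@,,@@@@@@@@@,,,@
18) ,,,,,,,,,,@,,,,,,,,,@,@
19) ,@@@@@@@@,,,@@@@@@@,,@,
20) ,@,,,,,,,,@,@,,,,,,,,,,

3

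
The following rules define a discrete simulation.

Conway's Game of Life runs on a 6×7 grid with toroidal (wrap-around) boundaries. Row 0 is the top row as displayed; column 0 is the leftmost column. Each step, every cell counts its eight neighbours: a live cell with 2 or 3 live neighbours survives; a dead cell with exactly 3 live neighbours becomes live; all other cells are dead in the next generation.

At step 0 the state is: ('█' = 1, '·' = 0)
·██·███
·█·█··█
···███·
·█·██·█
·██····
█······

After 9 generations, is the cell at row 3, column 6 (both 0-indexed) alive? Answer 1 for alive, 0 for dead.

1

k=0  ·██·███
·█·█··█
···███·
·█·██·█
·██····
█······
k=1  ·██████
·█····█
······█
██·····
·███···
█··█·██
k=2  ·█·█···
·█·██·█
·█····█
██·····
···██··
·······
k=3  █··██··
·█·███·
·█···██
███····
·······
··███··
k=4  ·█·····
·█·█···
···█·██
███···█
·······
··█·█··
k=5  ·█·█···
█···█··
···████
███··██
█·██···
·······
k=6  ·······
█·█···█
··██···
·······
█·██···
·█·█···
k=7  ███····
·███···
·███···
·█·····
·███···
·█·█···
k=8  █······
·······
█··█···
█······
██·█···
···█···
k=9  ·······
·······
·······
█·█···█
███····
███····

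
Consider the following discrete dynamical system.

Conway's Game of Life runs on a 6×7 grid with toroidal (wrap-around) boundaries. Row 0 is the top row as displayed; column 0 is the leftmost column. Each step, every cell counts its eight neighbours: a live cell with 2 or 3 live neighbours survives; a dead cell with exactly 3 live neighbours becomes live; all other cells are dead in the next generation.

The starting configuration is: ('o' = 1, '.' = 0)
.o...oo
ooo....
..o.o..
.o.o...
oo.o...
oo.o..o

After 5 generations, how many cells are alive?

[0] .o...oo
ooo....
..o.o..
.o.o...
oo.o...
oo.o..o
[1] .....o.
o.oo.oo
o......
oo.oo..
...oo.o
....oo.
[2] ...o...
oo..oo.
.....o.
ooooooo
o.o...o
...o..o
[3] o.oo.oo
....ooo
.......
..ooo..
.......
o.oo..o
[4] ..o....
o..oo..
.......
...o...
.o..o..
o.oooo.
[5] ..o..oo
...o...
...oo..
.......
.o...o.
..o.oo.

11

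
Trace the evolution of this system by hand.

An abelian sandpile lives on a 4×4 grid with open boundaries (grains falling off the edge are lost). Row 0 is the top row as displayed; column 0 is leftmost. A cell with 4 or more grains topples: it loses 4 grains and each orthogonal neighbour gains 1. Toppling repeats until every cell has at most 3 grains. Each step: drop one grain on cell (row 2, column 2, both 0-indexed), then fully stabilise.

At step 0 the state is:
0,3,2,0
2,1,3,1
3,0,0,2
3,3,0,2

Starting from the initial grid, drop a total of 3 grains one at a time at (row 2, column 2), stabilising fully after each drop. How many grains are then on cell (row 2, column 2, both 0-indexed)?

0) 0,3,2,0
2,1,3,1
3,0,0,2
3,3,0,2
1) 0,3,2,0
2,1,3,1
3,0,1,2
3,3,0,2
2) 0,3,2,0
2,1,3,1
3,0,2,2
3,3,0,2
3) 0,3,2,0
2,1,3,1
3,0,3,2
3,3,0,2

3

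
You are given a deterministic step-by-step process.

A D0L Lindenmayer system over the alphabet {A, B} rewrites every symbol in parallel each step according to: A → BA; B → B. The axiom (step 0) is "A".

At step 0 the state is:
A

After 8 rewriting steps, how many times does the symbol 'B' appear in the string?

gen 0: A
gen 1: BA
gen 2: BBA
gen 3: BBBA
gen 4: BBBBA
gen 5: BBBBBA
gen 6: BBBBBBA
gen 7: BBBBBBBA
gen 8: BBBBBBBBA

8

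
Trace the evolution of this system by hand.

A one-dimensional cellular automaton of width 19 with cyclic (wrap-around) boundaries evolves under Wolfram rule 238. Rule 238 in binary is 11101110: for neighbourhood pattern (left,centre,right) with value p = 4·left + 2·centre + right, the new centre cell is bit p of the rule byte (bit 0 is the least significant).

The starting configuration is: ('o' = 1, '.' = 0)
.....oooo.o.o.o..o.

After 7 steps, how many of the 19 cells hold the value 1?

[0] .....oooo.o.o.o..o.
[1] ....ooooooooooo.oo.
[2] ...ooooooooooooooo.
[3] ..oooooooooooooooo.
[4] .ooooooooooooooooo.
[5] oooooooooooooooooo.
[6] ooooooooooooooooooo
[7] ooooooooooooooooooo

19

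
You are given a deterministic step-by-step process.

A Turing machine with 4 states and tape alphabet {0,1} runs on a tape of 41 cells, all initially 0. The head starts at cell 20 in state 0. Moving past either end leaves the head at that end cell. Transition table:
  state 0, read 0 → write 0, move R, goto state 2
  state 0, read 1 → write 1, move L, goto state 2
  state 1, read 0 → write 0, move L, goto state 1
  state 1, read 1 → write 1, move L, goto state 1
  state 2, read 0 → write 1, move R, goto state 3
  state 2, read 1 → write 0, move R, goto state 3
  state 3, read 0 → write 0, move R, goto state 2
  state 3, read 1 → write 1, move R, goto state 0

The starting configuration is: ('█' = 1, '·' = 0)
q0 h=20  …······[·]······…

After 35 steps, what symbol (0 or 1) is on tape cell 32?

0

t=0: q0 h=20  …······[·]······…
t=1: q2 h=21  …······[·]······…
t=2: q3 h=22  …·····█[·]······…
t=3: q2 h=23  …····█·[·]······…
t=4: q3 h=24  …···█·█[·]······…
t=5: q2 h=25  …··█·█·[·]······…
t=6: q3 h=26  …·█·█·█[·]······…
t=7: q2 h=27  …█·█·█·[·]······…
t=8: q3 h=28  …·█·█·█[·]······…
t=9: q2 h=29  …█·█·█·[·]······…
t=10: q3 h=30  …·█·█·█[·]······…
t=11: q2 h=31  …█·█·█·[·]······…
t=12: q3 h=32  …·█·█·█[·]······…
t=13: q2 h=33  …█·█·█·[·]······…
t=14: q3 h=34  …·█·█·█[·]······|
t=15: q2 h=35  …█·█·█·[·]·····|
t=16: q3 h=36  …·█·█·█[·]····|
t=17: q2 h=37  …█·█·█·[·]···|
t=18: q3 h=38  …·█·█·█[·]··|
t=19: q2 h=39  …█·█·█·[·]·|
t=20: q3 h=40  …·█·█·█[·]|
t=21: q2 h=40  …·█·█·█[·]|
t=22: q3 h=40  …·█·█·█[█]|
t=23: q0 h=40  …·█·█·█[█]|
t=24: q2 h=39  …█·█·█·[█]█|
t=25: q3 h=40  …·█·█··[█]|
t=26: q0 h=40  …·█·█··[█]|
t=27: q2 h=39  …█·█·█·[·]█|
t=28: q3 h=40  …·█·█·█[█]|
t=29: q0 h=40  …·█·█·█[█]|
t=30: q2 h=39  …█·█·█·[█]█|
t=31: q3 h=40  …·█·█··[█]|
t=32: q0 h=40  …·█·█··[█]|
t=33: q2 h=39  …█·█·█·[·]█|
t=34: q3 h=40  …·█·█·█[█]|
t=35: q0 h=40  …·█·█·█[█]|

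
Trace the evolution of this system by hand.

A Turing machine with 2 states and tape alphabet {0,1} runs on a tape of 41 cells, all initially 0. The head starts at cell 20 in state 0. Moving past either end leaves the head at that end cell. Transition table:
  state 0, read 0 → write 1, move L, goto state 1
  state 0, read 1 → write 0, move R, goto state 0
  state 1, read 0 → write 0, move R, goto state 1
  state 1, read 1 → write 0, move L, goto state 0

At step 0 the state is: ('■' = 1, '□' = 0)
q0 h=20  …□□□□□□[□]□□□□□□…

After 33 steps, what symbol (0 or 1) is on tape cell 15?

step 0: q0 h=20  …□□□□□□[□]□□□□□□…
step 1: q1 h=19  …□□□□□□[□]■□□□□□…
step 2: q1 h=20  …□□□□□□[■]□□□□□□…
step 3: q0 h=19  …□□□□□□[□]□□□□□□…
step 4: q1 h=18  …□□□□□□[□]■□□□□□…
step 5: q1 h=19  …□□□□□□[■]□□□□□□…
step 6: q0 h=18  …□□□□□□[□]□□□□□□…
step 7: q1 h=17  …□□□□□□[□]■□□□□□…
step 8: q1 h=18  …□□□□□□[■]□□□□□□…
step 9: q0 h=17  …□□□□□□[□]□□□□□□…
step 10: q1 h=16  …□□□□□□[□]■□□□□□…
step 11: q1 h=17  …□□□□□□[■]□□□□□□…
step 12: q0 h=16  …□□□□□□[□]□□□□□□…
step 13: q1 h=15  …□□□□□□[□]■□□□□□…
step 14: q1 h=16  …□□□□□□[■]□□□□□□…
step 15: q0 h=15  …□□□□□□[□]□□□□□□…
step 16: q1 h=14  …□□□□□□[□]■□□□□□…
step 17: q1 h=15  …□□□□□□[■]□□□□□□…
step 18: q0 h=14  …□□□□□□[□]□□□□□□…
step 19: q1 h=13  …□□□□□□[□]■□□□□□…
step 20: q1 h=14  …□□□□□□[■]□□□□□□…
step 21: q0 h=13  …□□□□□□[□]□□□□□□…
step 22: q1 h=12  …□□□□□□[□]■□□□□□…
step 23: q1 h=13  …□□□□□□[■]□□□□□□…
step 24: q0 h=12  …□□□□□□[□]□□□□□□…
step 25: q1 h=11  …□□□□□□[□]■□□□□□…
step 26: q1 h=12  …□□□□□□[■]□□□□□□…
step 27: q0 h=11  …□□□□□□[□]□□□□□□…
step 28: q1 h=10  …□□□□□□[□]■□□□□□…
step 29: q1 h=11  …□□□□□□[■]□□□□□□…
step 30: q0 h=10  …□□□□□□[□]□□□□□□…
step 31: q1 h= 9  …□□□□□□[□]■□□□□□…
step 32: q1 h=10  …□□□□□□[■]□□□□□□…
step 33: q0 h= 9  …□□□□□□[□]□□□□□□…

0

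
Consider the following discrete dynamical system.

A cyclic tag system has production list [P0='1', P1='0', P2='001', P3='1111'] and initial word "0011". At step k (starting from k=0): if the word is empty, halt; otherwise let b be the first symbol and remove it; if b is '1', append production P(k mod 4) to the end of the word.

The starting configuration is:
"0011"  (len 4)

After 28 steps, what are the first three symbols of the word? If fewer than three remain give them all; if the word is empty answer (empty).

t=0: "0011"  (len 4)
t=1: "011"  (len 3)
t=2: "11"  (len 2)
t=3: "1001"  (len 4)
t=4: "0011111"  (len 7)
t=5: "011111"  (len 6)
t=6: "11111"  (len 5)
t=7: "1111001"  (len 7)
t=8: "1110011111"  (len 10)
t=9: "1100111111"  (len 10)
t=10: "1001111110"  (len 10)
t=11: "001111110001"  (len 12)
t=12: "01111110001"  (len 11)
t=13: "1111110001"  (len 10)
t=14: "1111100010"  (len 10)
t=15: "111100010001"  (len 12)
t=16: "111000100011111"  (len 15)
t=17: "110001000111111"  (len 15)
t=18: "100010001111110"  (len 15)
t=19: "00010001111110001"  (len 17)
t=20: "0010001111110001"  (len 16)
t=21: "010001111110001"  (len 15)
t=22: "10001111110001"  (len 14)
t=23: "0001111110001001"  (len 16)
t=24: "001111110001001"  (len 15)
t=25: "01111110001001"  (len 14)
t=26: "1111110001001"  (len 13)
t=27: "111110001001001"  (len 15)
t=28: "111100010010011111"  (len 18)

111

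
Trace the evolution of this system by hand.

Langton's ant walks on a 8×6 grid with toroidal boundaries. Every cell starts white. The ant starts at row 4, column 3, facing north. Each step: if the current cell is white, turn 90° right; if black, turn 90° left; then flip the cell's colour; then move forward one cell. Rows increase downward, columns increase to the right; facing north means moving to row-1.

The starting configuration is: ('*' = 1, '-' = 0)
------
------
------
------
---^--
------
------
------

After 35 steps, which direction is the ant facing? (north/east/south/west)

[0] ------
------
------
------
---^--
------
------
------
[1] ------
------
------
------
---*>-
------
------
------
[2] ------
------
------
------
---**-
----v-
------
------
[3] ------
------
------
------
---**-
---<*-
------
------
[4] ------
------
------
------
---^*-
---**-
------
------
[5] ------
------
------
------
--<-*-
---**-
------
------
[6] ------
------
------
--^---
--*-*-
---**-
------
------
[7] ------
------
------
--*>--
--*-*-
---**-
------
------
[8] ------
------
------
--**--
--*v*-
---**-
------
------
[9] ------
------
------
--**--
--<**-
---**-
------
------
[10] ------
------
------
--**--
---**-
--v**-
------
------
[11] ------
------
------
--**--
---**-
-<***-
------
------
[12] ------
------
------
--**--
-^-**-
-****-
------
------
[13] ------
------
------
--**--
-*>**-
-****-
------
------
[14] ------
------
------
--**--
-****-
-*v**-
------
------
[15] ------
------
------
--**--
-****-
-*->*-
------
------
[16] ------
------
------
--**--
-**^*-
-*--*-
------
------
[17] ------
------
------
--**--
-*<-*-
-*--*-
------
------
[18] ------
------
------
--**--
-*--*-
-*v-*-
------
------
[19] ------
------
------
--**--
-*--*-
-<*-*-
------
------
[20] ------
------
------
--**--
-*--*-
--*-*-
-v----
------
[21] ------
------
------
--**--
-*--*-
--*-*-
<*----
------
[22] ------
------
------
--**--
-*--*-
^-*-*-
**----
------
[23] ------
------
------
--**--
-*--*-
*>*-*-
**----
------
[24] ------
------
------
--**--
-*--*-
***-*-
*v----
------
[25] ------
------
------
--**--
-*--*-
***-*-
*->---
------
[26] ------
------
------
--**--
-*--*-
***-*-
*-*---
--v---
[27] ------
------
------
--**--
-*--*-
***-*-
*-*---
-<*---
[28] ------
------
------
--**--
-*--*-
***-*-
*^*---
-**---
[29] ------
------
------
--**--
-*--*-
***-*-
**>---
-**---
[30] ------
------
------
--**--
-*--*-
**^-*-
**----
-**---
[31] ------
------
------
--**--
-*--*-
*<--*-
**----
-**---
[32] ------
------
------
--**--
-*--*-
*---*-
*v----
-**---
[33] ------
------
------
--**--
-*--*-
*---*-
*->---
-**---
[34] ------
------
------
--**--
-*--*-
*---*-
*-*---
-*v---
[35] ------
------
------
--**--
-*--*-
*---*-
*-*---
-*->--

east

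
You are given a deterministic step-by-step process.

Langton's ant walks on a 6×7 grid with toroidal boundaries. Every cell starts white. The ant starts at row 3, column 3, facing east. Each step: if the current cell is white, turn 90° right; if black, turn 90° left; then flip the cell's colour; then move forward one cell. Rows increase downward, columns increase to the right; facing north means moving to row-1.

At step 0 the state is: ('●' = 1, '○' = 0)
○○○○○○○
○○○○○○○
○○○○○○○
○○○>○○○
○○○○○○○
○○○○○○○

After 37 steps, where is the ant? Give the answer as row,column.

[0] ○○○○○○○
○○○○○○○
○○○○○○○
○○○>○○○
○○○○○○○
○○○○○○○
[1] ○○○○○○○
○○○○○○○
○○○○○○○
○○○●○○○
○○○v○○○
○○○○○○○
[2] ○○○○○○○
○○○○○○○
○○○○○○○
○○○●○○○
○○<●○○○
○○○○○○○
[3] ○○○○○○○
○○○○○○○
○○○○○○○
○○^●○○○
○○●●○○○
○○○○○○○
[4] ○○○○○○○
○○○○○○○
○○○○○○○
○○●>○○○
○○●●○○○
○○○○○○○
[5] ○○○○○○○
○○○○○○○
○○○^○○○
○○●○○○○
○○●●○○○
○○○○○○○
[6] ○○○○○○○
○○○○○○○
○○○●>○○
○○●○○○○
○○●●○○○
○○○○○○○
[7] ○○○○○○○
○○○○○○○
○○○●●○○
○○●○v○○
○○●●○○○
○○○○○○○
[8] ○○○○○○○
○○○○○○○
○○○●●○○
○○●<●○○
○○●●○○○
○○○○○○○
[9] ○○○○○○○
○○○○○○○
○○○^●○○
○○●●●○○
○○●●○○○
○○○○○○○
[10] ○○○○○○○
○○○○○○○
○○<○●○○
○○●●●○○
○○●●○○○
○○○○○○○
[11] ○○○○○○○
○○^○○○○
○○●○●○○
○○●●●○○
○○●●○○○
○○○○○○○
[12] ○○○○○○○
○○●>○○○
○○●○●○○
○○●●●○○
○○●●○○○
○○○○○○○
[13] ○○○○○○○
○○●●○○○
○○●v●○○
○○●●●○○
○○●●○○○
○○○○○○○
[14] ○○○○○○○
○○●●○○○
○○<●●○○
○○●●●○○
○○●●○○○
○○○○○○○
[15] ○○○○○○○
○○●●○○○
○○○●●○○
○○v●●○○
○○●●○○○
○○○○○○○
[16] ○○○○○○○
○○●●○○○
○○○●●○○
○○○>●○○
○○●●○○○
○○○○○○○
[17] ○○○○○○○
○○●●○○○
○○○^●○○
○○○○●○○
○○●●○○○
○○○○○○○
[18] ○○○○○○○
○○●●○○○
○○<○●○○
○○○○●○○
○○●●○○○
○○○○○○○
[19] ○○○○○○○
○○^●○○○
○○●○●○○
○○○○●○○
○○●●○○○
○○○○○○○
[20] ○○○○○○○
○<○●○○○
○○●○●○○
○○○○●○○
○○●●○○○
○○○○○○○
[21] ○^○○○○○
○●○●○○○
○○●○●○○
○○○○●○○
○○●●○○○
○○○○○○○
[22] ○●>○○○○
○●○●○○○
○○●○●○○
○○○○●○○
○○●●○○○
○○○○○○○
[23] ○●●○○○○
○●v●○○○
○○●○●○○
○○○○●○○
○○●●○○○
○○○○○○○
[24] ○●●○○○○
○<●●○○○
○○●○●○○
○○○○●○○
○○●●○○○
○○○○○○○
[25] ○●●○○○○
○○●●○○○
○v●○●○○
○○○○●○○
○○●●○○○
○○○○○○○
[26] ○●●○○○○
○○●●○○○
<●●○●○○
○○○○●○○
○○●●○○○
○○○○○○○
[27] ○●●○○○○
^○●●○○○
●●●○●○○
○○○○●○○
○○●●○○○
○○○○○○○
[28] ○●●○○○○
●>●●○○○
●●●○●○○
○○○○●○○
○○●●○○○
○○○○○○○
[29] ○●●○○○○
●●●●○○○
●v●○●○○
○○○○●○○
○○●●○○○
○○○○○○○
[30] ○●●○○○○
●●●●○○○
●○>○●○○
○○○○●○○
○○●●○○○
○○○○○○○
[31] ○●●○○○○
●●^●○○○
●○○○●○○
○○○○●○○
○○●●○○○
○○○○○○○
[32] ○●●○○○○
●<○●○○○
●○○○●○○
○○○○●○○
○○●●○○○
○○○○○○○
[33] ○●●○○○○
●○○●○○○
●v○○●○○
○○○○●○○
○○●●○○○
○○○○○○○
[34] ○●●○○○○
●○○●○○○
<●○○●○○
○○○○●○○
○○●●○○○
○○○○○○○
[35] ○●●○○○○
●○○●○○○
○●○○●○○
v○○○●○○
○○●●○○○
○○○○○○○
[36] ○●●○○○○
●○○●○○○
○●○○●○○
●○○○●○<
○○●●○○○
○○○○○○○
[37] ○●●○○○○
●○○●○○○
○●○○●○^
●○○○●○●
○○●●○○○
○○○○○○○

2,6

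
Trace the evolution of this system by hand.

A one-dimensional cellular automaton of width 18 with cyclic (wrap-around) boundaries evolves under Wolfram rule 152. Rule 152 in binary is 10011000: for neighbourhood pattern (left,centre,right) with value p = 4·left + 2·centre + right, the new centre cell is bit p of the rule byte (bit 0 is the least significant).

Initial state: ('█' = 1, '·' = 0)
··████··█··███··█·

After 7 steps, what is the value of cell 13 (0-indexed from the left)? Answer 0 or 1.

0

k=0  ··████··█··███··█·
k=1  ··███·█··█·██·█··█
k=2  █·██···█···█···█··
k=3  ··█·█···█···█···█·
k=4  ·····█···█···█···█
k=5  █·····█···█···█···
k=6  ·█·····█···█···█··
k=7  ··█·····█···█···█·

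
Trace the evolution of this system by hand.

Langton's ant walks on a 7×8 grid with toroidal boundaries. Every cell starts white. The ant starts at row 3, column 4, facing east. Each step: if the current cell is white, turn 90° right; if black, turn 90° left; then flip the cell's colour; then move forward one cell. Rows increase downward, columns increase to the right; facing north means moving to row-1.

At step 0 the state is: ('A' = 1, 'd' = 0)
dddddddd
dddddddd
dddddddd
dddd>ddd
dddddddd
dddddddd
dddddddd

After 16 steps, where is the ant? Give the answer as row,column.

3,4

0) dddddddd
dddddddd
dddddddd
dddd>ddd
dddddddd
dddddddd
dddddddd
1) dddddddd
dddddddd
dddddddd
ddddAddd
ddddvddd
dddddddd
dddddddd
2) dddddddd
dddddddd
dddddddd
ddddAddd
ddd<Addd
dddddddd
dddddddd
3) dddddddd
dddddddd
dddddddd
ddd^Addd
dddAAddd
dddddddd
dddddddd
4) dddddddd
dddddddd
dddddddd
dddA>ddd
dddAAddd
dddddddd
dddddddd
5) dddddddd
dddddddd
dddd^ddd
dddAdddd
dddAAddd
dddddddd
dddddddd
6) dddddddd
dddddddd
ddddA>dd
dddAdddd
dddAAddd
dddddddd
dddddddd
7) dddddddd
dddddddd
ddddAAdd
dddAdvdd
dddAAddd
dddddddd
dddddddd
8) dddddddd
dddddddd
ddddAAdd
dddA<Add
dddAAddd
dddddddd
dddddddd
9) dddddddd
dddddddd
dddd^Add
dddAAAdd
dddAAddd
dddddddd
dddddddd
10) dddddddd
dddddddd
ddd<dAdd
dddAAAdd
dddAAddd
dddddddd
dddddddd
11) dddddddd
ddd^dddd
dddAdAdd
dddAAAdd
dddAAddd
dddddddd
dddddddd
12) dddddddd
dddA>ddd
dddAdAdd
dddAAAdd
dddAAddd
dddddddd
dddddddd
13) dddddddd
dddAAddd
dddAvAdd
dddAAAdd
dddAAddd
dddddddd
dddddddd
14) dddddddd
dddAAddd
ddd<AAdd
dddAAAdd
dddAAddd
dddddddd
dddddddd
15) dddddddd
dddAAddd
ddddAAdd
dddvAAdd
dddAAddd
dddddddd
dddddddd
16) dddddddd
dddAAddd
ddddAAdd
dddd>Add
dddAAddd
dddddddd
dddddddd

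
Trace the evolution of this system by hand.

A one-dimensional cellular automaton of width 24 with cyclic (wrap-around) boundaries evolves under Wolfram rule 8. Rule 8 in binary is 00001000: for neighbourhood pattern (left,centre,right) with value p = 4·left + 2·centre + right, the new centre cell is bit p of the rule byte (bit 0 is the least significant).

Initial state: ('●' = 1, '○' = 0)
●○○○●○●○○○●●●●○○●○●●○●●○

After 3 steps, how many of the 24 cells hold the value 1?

0

gen 0: ●○○○●○●○○○●●●●○○●○●●○●●○
gen 1: ○○○○○○○○○○●○○○○○○○●○○●○○
gen 2: ○○○○○○○○○○○○○○○○○○○○○○○○
gen 3: ○○○○○○○○○○○○○○○○○○○○○○○○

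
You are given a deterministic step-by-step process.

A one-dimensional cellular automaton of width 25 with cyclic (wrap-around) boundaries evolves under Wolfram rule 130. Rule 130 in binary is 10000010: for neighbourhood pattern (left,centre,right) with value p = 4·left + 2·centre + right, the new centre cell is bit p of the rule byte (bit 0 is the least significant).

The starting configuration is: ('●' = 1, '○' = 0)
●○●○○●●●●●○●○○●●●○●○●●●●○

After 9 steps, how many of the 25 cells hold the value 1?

4

k=0  ●○●○○●●●●●○●○○●●●○●○●●●●○
k=1  ○○○○●○●●●○○○○●○●○○○○○●●○○
k=2  ○○○●○○○●○○○○●○○○○○○○●○○○○
k=3  ○○●○○○●○○○○●○○○○○○○●○○○○○
k=4  ○●○○○●○○○○●○○○○○○○●○○○○○○
k=5  ●○○○●○○○○●○○○○○○○●○○○○○○○
k=6  ○○○●○○○○●○○○○○○○●○○○○○○○●
k=7  ○○●○○○○●○○○○○○○●○○○○○○○●○
k=8  ○●○○○○●○○○○○○○●○○○○○○○●○○
k=9  ●○○○○●○○○○○○○●○○○○○○○●○○○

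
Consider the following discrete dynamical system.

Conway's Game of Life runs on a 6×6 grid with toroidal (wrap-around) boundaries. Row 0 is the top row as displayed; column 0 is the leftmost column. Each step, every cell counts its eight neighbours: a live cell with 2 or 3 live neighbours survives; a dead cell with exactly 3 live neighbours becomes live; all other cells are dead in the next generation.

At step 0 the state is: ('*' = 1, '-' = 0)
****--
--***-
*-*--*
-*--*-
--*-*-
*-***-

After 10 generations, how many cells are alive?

7

t=0: ****--
--***-
*-*--*
-*--*-
--*-*-
*-***-
t=1: *-----
----*-
*-*--*
***-*-
--*-*-
*---*-
t=2: ------
**----
*-*-*-
*-*-*-
*-*-*-
-*-*--
t=3: ***---
**---*
*-*---
*-*-*-
*-*-*-
-***--
t=4: ---*-*
-----*
--**--
*-*---
*---*-
-----*
t=5: *----*
--**--
-***--
--*--*
**----
*----*
t=6: **--**
*--**-
-*--*-
---*--
-*----
------
t=7: **-**-
--**--
--*-**
--*---
------
-*---*
t=8: **-***
*-----
-**-*-
---*--
------
-**-**
t=9: ---*--
------
-***--
--**--
--***-
-**---
t=10: --*---
---*--
-*-*--
------
----*-
-*--*-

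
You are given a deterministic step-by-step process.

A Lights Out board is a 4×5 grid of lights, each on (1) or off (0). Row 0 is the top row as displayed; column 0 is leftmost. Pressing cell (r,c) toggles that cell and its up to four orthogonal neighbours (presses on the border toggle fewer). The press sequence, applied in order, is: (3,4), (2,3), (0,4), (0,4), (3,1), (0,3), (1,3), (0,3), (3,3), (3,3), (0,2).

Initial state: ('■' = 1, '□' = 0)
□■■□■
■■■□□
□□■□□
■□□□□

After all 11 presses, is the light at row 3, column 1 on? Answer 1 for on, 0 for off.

step 0: □■■□■
■■■□□
□□■□□
■□□□□
step 1: □■■□■
■■■□□
□□■□■
■□□■■
step 2: □■■□■
■■■■□
□□□■□
■□□□■
step 3: □■■■□
■■■■■
□□□■□
■□□□■
step 4: □■■□■
■■■■□
□□□■□
■□□□■
step 5: □■■□■
■■■■□
□■□■□
□■■□■
step 6: □■□■□
■■■□□
□■□■□
□■■□■
step 7: □■□□□
■■□■■
□■□□□
□■■□■
step 8: □■■■■
■■□□■
□■□□□
□■■□■
step 9: □■■■■
■■□□■
□■□■□
□■□■□
step 10: □■■■■
■■□□■
□■□□□
□■■□■
step 11: □□□□■
■■■□■
□■□□□
□■■□■

1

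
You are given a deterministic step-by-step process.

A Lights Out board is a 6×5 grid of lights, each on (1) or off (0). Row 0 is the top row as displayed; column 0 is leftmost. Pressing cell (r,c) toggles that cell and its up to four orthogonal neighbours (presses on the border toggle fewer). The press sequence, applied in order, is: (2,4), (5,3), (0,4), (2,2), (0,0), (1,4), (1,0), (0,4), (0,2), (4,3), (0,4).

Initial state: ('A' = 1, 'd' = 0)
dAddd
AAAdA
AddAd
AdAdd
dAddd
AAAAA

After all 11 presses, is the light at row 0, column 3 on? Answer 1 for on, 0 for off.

gen 0: dAddd
AAAdA
AddAd
AdAdd
dAddd
AAAAA
gen 1: dAddd
AAAdd
AdddA
AdAdA
dAddd
AAAAA
gen 2: dAddd
AAAdd
AdddA
AdAdA
dAdAd
AAddd
gen 3: dAdAA
AAAdA
AdddA
AdAdA
dAdAd
AAddd
gen 4: dAdAA
AAddA
AAAAA
AdddA
dAdAd
AAddd
gen 5: AddAA
dAddA
AAAAA
AdddA
dAdAd
AAddd
gen 6: AddAd
dAdAd
AAAAd
AdddA
dAdAd
AAddd
gen 7: dddAd
AddAd
dAAAd
AdddA
dAdAd
AAddd
gen 8: ddddA
AddAA
dAAAd
AdddA
dAdAd
AAddd
gen 9: dAAAA
AdAAA
dAAAd
AdddA
dAdAd
AAddd
gen 10: dAAAA
AdAAA
dAAAd
AddAA
dAAdA
AAdAd
gen 11: dAAdd
AdAAd
dAAAd
AddAA
dAAdA
AAdAd

0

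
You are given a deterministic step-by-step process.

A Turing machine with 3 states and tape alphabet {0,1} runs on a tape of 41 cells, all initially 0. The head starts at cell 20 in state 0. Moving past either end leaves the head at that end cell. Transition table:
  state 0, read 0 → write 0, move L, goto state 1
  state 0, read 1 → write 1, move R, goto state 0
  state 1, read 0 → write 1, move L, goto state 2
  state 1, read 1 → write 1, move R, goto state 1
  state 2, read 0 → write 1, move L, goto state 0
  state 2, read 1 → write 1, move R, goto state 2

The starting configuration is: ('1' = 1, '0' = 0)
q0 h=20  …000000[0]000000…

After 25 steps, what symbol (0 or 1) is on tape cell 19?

1

0) q0 h=20  …000000[0]000000…
1) q1 h=19  …000000[0]000000…
2) q2 h=18  …000000[0]100000…
3) q0 h=17  …000000[0]110000…
4) q1 h=16  …000000[0]011000…
5) q2 h=15  …000000[0]101100…
6) q0 h=14  …000000[0]110110…
7) q1 h=13  …000000[0]011011…
8) q2 h=12  …000000[0]101101…
9) q0 h=11  …000000[0]110110…
10) q1 h=10  …000000[0]011011…
11) q2 h= 9  …000000[0]101101…
12) q0 h= 8  …000000[0]110110…
13) q1 h= 7  …000000[0]011011…
14) q2 h= 6  |000000[0]101101…
15) q0 h= 5  |00000[0]110110…
16) q1 h= 4  |0000[0]011011…
17) q2 h= 3  |000[0]101101…
18) q0 h= 2  |00[0]110110…
19) q1 h= 1  |0[0]011011…
20) q2 h= 0  |[0]101101…
21) q0 h= 0  |[1]101101…
22) q0 h= 1  |1[1]011011…
23) q0 h= 2  |11[0]110110…
24) q1 h= 1  |1[1]011011…
25) q1 h= 2  |11[0]110110…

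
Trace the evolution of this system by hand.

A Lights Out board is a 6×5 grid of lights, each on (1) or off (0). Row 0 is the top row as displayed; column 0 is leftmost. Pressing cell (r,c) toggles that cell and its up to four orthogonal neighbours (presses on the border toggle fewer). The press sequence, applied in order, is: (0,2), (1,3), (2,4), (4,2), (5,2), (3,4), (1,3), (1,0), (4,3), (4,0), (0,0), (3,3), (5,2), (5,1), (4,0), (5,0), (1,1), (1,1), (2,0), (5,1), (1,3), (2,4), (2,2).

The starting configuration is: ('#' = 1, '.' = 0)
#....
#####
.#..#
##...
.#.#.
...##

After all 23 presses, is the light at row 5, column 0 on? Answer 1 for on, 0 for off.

t=0: #....
#####
.#..#
##...
.#.#.
...##
t=1: ####.
##.##
.#..#
##...
.#.#.
...##
t=2: ###..
###..
.#.##
##...
.#.#.
...##
t=3: ###..
###.#
.#...
##..#
.#.#.
...##
t=4: ###..
###.#
.#...
###.#
..#..
..###
t=5: ###..
###.#
.#...
###.#
.....
.#..#
t=6: ###..
###.#
.#..#
####.
....#
.#..#
t=7: ####.
##.#.
.#.##
####.
....#
.#..#
t=8: .###.
...#.
##.##
####.
....#
.#..#
t=9: .###.
...#.
##.##
###..
..##.
.#.##
t=10: .###.
...#.
##.##
.##..
####.
##.##
t=11: #.##.
#..#.
##.##
.##..
####.
##.##
t=12: #.##.
#..#.
##..#
.#.##
###..
##.##
t=13: #.##.
#..#.
##..#
.#.##
##...
#.#.#
t=14: #.##.
#..#.
##..#
.#.##
#....
.#..#
t=15: #.##.
#..#.
##..#
##.##
.#...
##..#
t=16: #.##.
#..#.
##..#
##.##
##...
....#
t=17: ####.
.###.
#...#
##.##
##...
....#
t=18: #.##.
#..#.
##..#
##.##
##...
....#
t=19: #.##.
...#.
....#
.#.##
##...
....#
t=20: #.##.
...#.
....#
.#.##
#....
###.#
t=21: #.#..
..#.#
...##
.#.##
#....
###.#
t=22: #.#..
..#..
.....
.#.#.
#....
###.#
t=23: #.#..
.....
.###.
.###.
#....
###.#

1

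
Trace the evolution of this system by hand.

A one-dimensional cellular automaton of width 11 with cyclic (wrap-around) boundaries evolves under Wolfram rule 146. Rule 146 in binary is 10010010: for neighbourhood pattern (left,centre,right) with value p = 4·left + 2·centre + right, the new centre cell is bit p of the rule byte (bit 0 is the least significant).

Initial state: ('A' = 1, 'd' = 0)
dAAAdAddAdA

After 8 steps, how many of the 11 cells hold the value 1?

k=0  dAAAdAddAdA
k=1  ddAdddAAddd
k=2  dAdAdAddAdd
k=3  AdddddAAdAd
k=4  dAdddAddddd
k=5  AdAdAdAdddd
k=6  dddddddAddA
k=7  AdddddAdAAd
k=8  dAdddAddddd

2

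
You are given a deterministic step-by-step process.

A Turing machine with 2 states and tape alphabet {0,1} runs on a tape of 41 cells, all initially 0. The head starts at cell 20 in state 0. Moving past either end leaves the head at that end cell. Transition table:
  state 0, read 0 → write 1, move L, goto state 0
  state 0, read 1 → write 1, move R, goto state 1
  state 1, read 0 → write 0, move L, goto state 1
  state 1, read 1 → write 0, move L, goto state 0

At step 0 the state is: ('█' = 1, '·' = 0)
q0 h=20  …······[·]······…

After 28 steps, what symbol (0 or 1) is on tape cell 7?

[0] q0 h=20  …······[·]······…
[1] q0 h=19  …······[·]█·····…
[2] q0 h=18  …······[·]██····…
[3] q0 h=17  …······[·]███···…
[4] q0 h=16  …······[·]████··…
[5] q0 h=15  …······[·]█████·…
[6] q0 h=14  …······[·]██████…
[7] q0 h=13  …······[·]██████…
[8] q0 h=12  …······[·]██████…
[9] q0 h=11  …······[·]██████…
[10] q0 h=10  …······[·]██████…
[11] q0 h= 9  …······[·]██████…
[12] q0 h= 8  …······[·]██████…
[13] q0 h= 7  …······[·]██████…
[14] q0 h= 6  |······[·]██████…
[15] q0 h= 5  |·····[·]██████…
[16] q0 h= 4  |····[·]██████…
[17] q0 h= 3  |···[·]██████…
[18] q0 h= 2  |··[·]██████…
[19] q0 h= 1  |·[·]██████…
[20] q0 h= 0  |[·]██████…
[21] q0 h= 0  |[█]██████…
[22] q1 h= 1  |█[█]██████…
[23] q0 h= 0  |[█]·█████…
[24] q1 h= 1  |█[·]██████…
[25] q1 h= 0  |[█]·█████…
[26] q0 h= 0  |[·]·█████…
[27] q0 h= 0  |[█]·█████…
[28] q1 h= 1  |█[·]██████…

1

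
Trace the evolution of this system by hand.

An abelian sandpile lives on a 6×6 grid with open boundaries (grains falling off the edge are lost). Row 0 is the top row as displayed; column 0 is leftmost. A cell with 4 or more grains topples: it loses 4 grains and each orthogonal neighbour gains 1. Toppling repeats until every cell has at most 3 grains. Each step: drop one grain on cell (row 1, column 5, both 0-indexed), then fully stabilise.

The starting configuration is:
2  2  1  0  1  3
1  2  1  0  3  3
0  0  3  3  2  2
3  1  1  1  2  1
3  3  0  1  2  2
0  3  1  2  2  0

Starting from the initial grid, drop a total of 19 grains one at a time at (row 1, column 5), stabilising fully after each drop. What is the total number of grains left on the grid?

gen 0: 2  2  1  0  1  3
1  2  1  0  3  3
0  0  3  3  2  2
3  1  1  1  2  1
3  3  0  1  2  2
0  3  1  2  2  0
gen 1: 2  2  1  0  3  0
1  2  1  1  0  2
0  0  3  3  3  3
3  1  1  1  2  1
3  3  0  1  2  2
0  3  1  2  2  0
gen 2: 2  2  1  0  3  0
1  2  1  1  0  3
0  0  3  3  3  3
3  1  1  1  2  1
3  3  0  1  2  2
0  3  1  2  2  0
gen 3: 2  2  1  0  3  1
1  2  2  2  2  1
0  1  0  1  1  1
3  1  2  2  3  2
3  3  0  1  2  2
0  3  1  2  2  0
gen 4: 2  2  1  0  3  1
1  2  2  2  2  2
0  1  0  1  1  1
3  1  2  2  3  2
3  3  0  1  2  2
0  3  1  2  2  0
gen 5: 2  2  1  0  3  1
1  2  2  2  2  3
0  1  0  1  1  1
3  1  2  2  3  2
3  3  0  1  2  2
0  3  1  2  2  0
gen 6: 2  2  1  0  3  2
1  2  2  2  3  0
0  1  0  1  1  2
3  1  2  2  3  2
3  3  0  1  2  2
0  3  1  2  2  0
gen 7: 2  2  1  0  3  2
1  2  2  2  3  1
0  1  0  1  1  2
3  1  2  2  3  2
3  3  0  1  2  2
0  3  1  2  2  0
gen 8: 2  2  1  0  3  2
1  2  2  2  3  2
0  1  0  1  1  2
3  1  2  2  3  2
3  3  0  1  2  2
0  3  1  2  2  0
gen 9: 2  2  1  0  3  2
1  2  2  2  3  3
0  1  0  1  1  2
3  1  2  2  3  2
3  3  0  1  2  2
0  3  1  2  2  0
gen 10: 2  2  1  1  1  0
1  2  2  3  1  2
0  1  0  1  2  3
3  1  2  2  3  2
3  3  0  1  2  2
0  3  1  2  2  0
gen 11: 2  2  1  1  1  0
1  2  2  3  1  3
0  1  0  1  2  3
3  1  2  2  3  2
3  3  0  1  2  2
0  3  1  2  2  0
gen 12: 2  2  1  1  1  1
1  2  2  3  2  1
0  1  0  1  3  0
3  1  2  2  3  3
3  3  0  1  2  2
0  3  1  2  2  0
gen 13: 2  2  1  1  1  1
1  2  2  3  2  2
0  1  0  1  3  0
3  1  2  2  3  3
3  3  0  1  2  2
0  3  1  2  2  0
gen 14: 2  2  1  1  1  1
1  2  2  3  2  3
0  1  0  1  3  0
3  1  2  2  3  3
3  3  0  1  2  2
0  3  1  2  2  0
gen 15: 2  2  1  1  1  2
1  2  2  3  3  0
0  1  0  1  3  1
3  1  2  2  3  3
3  3  0  1  2  2
0  3  1  2  2  0
gen 16: 2  2  1  1  1  2
1  2  2  3  3  1
0  1  0  1  3  1
3  1  2  2  3  3
3  3  0  1  2  2
0  3  1  2  2  0
gen 17: 2  2  1  1  1  2
1  2  2  3  3  2
0  1  0  1  3  1
3  1  2  2  3  3
3  3  0  1  2  2
0  3  1  2  2  0
gen 18: 2  2  1  1  1  2
1  2  2  3  3  3
0  1  0  1  3  1
3  1  2  2  3  3
3  3  0  1  2  2
0  3  1  2  2  0
gen 19: 2  2  1  2  2  3
1  2  3  0  2  2
0  1  0  3  2  0
3  1  2  3  1  1
3  3  0  1  3  3
0  3  1  2  2  0

60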